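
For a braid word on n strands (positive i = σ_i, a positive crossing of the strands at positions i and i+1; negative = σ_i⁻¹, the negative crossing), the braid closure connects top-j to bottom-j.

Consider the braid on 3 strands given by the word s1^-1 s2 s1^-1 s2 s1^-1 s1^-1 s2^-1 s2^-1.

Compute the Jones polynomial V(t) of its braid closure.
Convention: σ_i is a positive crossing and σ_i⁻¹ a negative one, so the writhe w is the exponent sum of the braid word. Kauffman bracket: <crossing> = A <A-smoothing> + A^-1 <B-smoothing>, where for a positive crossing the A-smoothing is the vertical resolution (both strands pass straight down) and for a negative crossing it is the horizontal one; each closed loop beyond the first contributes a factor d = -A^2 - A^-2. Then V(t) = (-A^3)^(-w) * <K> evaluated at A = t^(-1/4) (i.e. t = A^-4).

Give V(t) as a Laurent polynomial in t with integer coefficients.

2*t^-1 - 2*t^-2 + 3*t^-3 - 3*t^-4 + 2*t^-5 - 2*t^-6 + t^-7

Derivation:
Braid: s1^-1 s2 s1^-1 s2 s1^-1 s1^-1 s2^-1 s2^-1 on 3 strands, 8 crossings.
Writhe w = (#positive) - (#negative) = 2 - 6 = -4.
State-sum expansion of <K>. There are 2^8 = 256 states.
Smooth each crossing (0=||, 1=⌣⌢); contribution A^(Σ sign_k(1-2s_k)) * d^(L-1).
Tabulate the states by total A-exponent and number of loops L (A-exp: L × count):
  A^8: L=5 ×1
  A^6: L=4 ×8
  A^4: L=3 ×26, L=5 ×2
  A^2: L=2 ×41, L=4 ×15
  A^0: L=1 ×26, L=3 ×43, L=5 ×1
  A^-2: L=2 ×47, L=4 ×9
  A^-4: L=1 ×11, L=3 ×16, L=5 ×1
  A^-6: L=2 ×6, L=4 ×2
  A^-8: L=3 ×1
Each group contributes A^e * Σ count * d^(L-1):
Powers of d = -A^2 - A^-2: d^2 = A^4 + 2 + A^-4; d^3 = -A^6 - 3*A^2 - 3*A^-2 - A^-6; d^4 = A^8 + 4*A^4 + 6 + 4*A^-4 + A^-8.
  A^8 * (d^4) = A^16 + 4*A^12 + 6*A^8 + 4*A^4 + 1
  A^6 * (8*d^3) = -8*A^12 - 24*A^8 - 24*A^4 - 8
  A^4 * (26*d^2 + 2*d^4) = 2*A^12 + 34*A^8 + 64*A^4 + 34 + 2*A^-4
  A^2 * (41*d + 15*d^3) = -15*A^8 - 86*A^4 - 86 - 15*A^-4
  A^0 * (26 + 43*d^2 + d^4) = A^8 + 47*A^4 + 118 + 47*A^-4 + A^-8
  A^-2 * (47*d + 9*d^3) = -9*A^4 - 74 - 74*A^-4 - 9*A^-8
  A^-4 * (11 + 16*d^2 + d^4) = A^4 + 20 + 49*A^-4 + 20*A^-8 + A^-12
  A^-6 * (6*d + 2*d^3) = -2 - 12*A^-4 - 12*A^-8 - 2*A^-12
  A^-8 * (d^2) = A^-4 + 2*A^-8 + A^-12
Summing the groups: <K> = A^16 - 2*A^12 + 2*A^8 - 3*A^4 + 3 - 2*A^-4 + 2*A^-8
Normalise by the writhe: (-A^3)^(-w) = (-A^3)^(4) = A^12, so f(A) = A^12 * <K> = A^28 - 2*A^24 + 2*A^20 - 3*A^16 + 3*A^12 - 2*A^8 + 2*A^4.
Substitute A = t^(-1/4), i.e. A^e → t^(-e/4): V(t) = 2*t^-1 - 2*t^-2 + 3*t^-3 - 3*t^-4 + 2*t^-5 - 2*t^-6 + t^-7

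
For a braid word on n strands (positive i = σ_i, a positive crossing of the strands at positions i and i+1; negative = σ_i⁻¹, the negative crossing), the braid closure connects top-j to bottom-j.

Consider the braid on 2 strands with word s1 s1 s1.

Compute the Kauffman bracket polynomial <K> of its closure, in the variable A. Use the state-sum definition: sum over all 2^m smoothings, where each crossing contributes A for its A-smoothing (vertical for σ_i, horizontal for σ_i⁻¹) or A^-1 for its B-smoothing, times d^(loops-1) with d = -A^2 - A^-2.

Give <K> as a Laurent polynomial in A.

Braid: s1 s1 s1 on 2 strands, 3 crossings.
Writhe w = (#positive) - (#negative) = 3 - 0 = 3.
Computing the Kauffman bracket via state sum. There are 2^3 = 8 states.
Smooth each crossing (0=||, 1=⌣⌢); contribution A^(Σ sign_k(1-2s_k)) * d^(L-1).
  state 000: A-exp=+3, loops=2, term = A^3 * d^1
  state 001: A-exp=+1, loops=1, term = A^1 * d^0
  state 010: A-exp=+1, loops=1, term = A^1 * d^0
  state 011: A-exp=-1, loops=2, term = A^-1 * d^1
  state 100: A-exp=+1, loops=1, term = A^1 * d^0
  state 101: A-exp=-1, loops=2, term = A^-1 * d^1
  state 110: A-exp=-1, loops=2, term = A^-1 * d^1
  state 111: A-exp=-3, loops=3, term = A^-3 * d^2
Collect the terms by A-exponent (count of states per loop number):
Powers of d = -A^2 - A^-2: d^2 = A^4 + 2 + A^-4.
  A^3 * (d) = -A^5 - A
  A^1 * (3) = 3*A
  A^-1 * (3*d) = -3*A - 3*A^-3
  A^-3 * (d^2) = A + 2*A^-3 + A^-7
Summing the groups: <K> = -A^5 - A^-3 + A^-7

Answer: -A^5 - A^-3 + A^-7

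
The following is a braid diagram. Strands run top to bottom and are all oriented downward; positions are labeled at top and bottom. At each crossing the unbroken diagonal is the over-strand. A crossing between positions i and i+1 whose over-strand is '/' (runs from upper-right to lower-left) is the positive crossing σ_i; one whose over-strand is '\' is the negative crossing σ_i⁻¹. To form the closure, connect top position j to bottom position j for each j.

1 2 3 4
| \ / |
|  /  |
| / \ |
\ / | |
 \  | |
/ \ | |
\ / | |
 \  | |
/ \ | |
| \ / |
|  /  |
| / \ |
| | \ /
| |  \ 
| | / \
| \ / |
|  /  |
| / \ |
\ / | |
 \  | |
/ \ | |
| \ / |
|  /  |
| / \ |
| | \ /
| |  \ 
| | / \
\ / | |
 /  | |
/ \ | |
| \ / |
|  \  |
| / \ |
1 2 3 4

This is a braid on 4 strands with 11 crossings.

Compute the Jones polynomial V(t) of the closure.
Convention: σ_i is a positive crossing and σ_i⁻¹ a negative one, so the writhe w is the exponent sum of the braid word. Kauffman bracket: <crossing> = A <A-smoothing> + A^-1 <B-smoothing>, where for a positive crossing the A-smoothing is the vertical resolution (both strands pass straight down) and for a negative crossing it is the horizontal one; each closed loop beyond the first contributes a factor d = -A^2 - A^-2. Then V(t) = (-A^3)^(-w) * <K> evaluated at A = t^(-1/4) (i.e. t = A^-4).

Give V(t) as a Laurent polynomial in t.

-t^3 + 3*t^2 - 3*t + 4 - 4*t^-1 + 3*t^-2 - 2*t^-3 + t^-4

Derivation:
Reading the diagram top to bottom ('/'-over between positions i,i+1 = s_i, '\'-over = s_i^-1): braid word = s2 s1^-1 s1^-1 s2 s3^-1 s2 s1^-1 s2 s3^-1 s1 s2^-1.
The presented braid s2 s1^-1 s1^-1 s2 s3^-1 s2 s1^-1 s2 s3^-1 s1 s2^-1 on 4 strands reduces by inverse Markov moves (closure unchanged at each step):
  Deconjugate: the word is γ·β·γ⁻¹ with γ = s2 s1^-1 (prefix) and γ⁻¹ = s1 s2^-1 (suffix); strip both.
Reduced to β = s1^-1 s2 s3^-1 s2 s1^-1 s2 s3^-1 on 4 strands, 7 crossings.
Compute on β:
Braid: s1^-1 s2 s3^-1 s2 s1^-1 s2 s3^-1 on 4 strands, 7 crossings.
Writhe w = (#positive) - (#negative) = 3 - 4 = -1.
Enumerate smoothing states for the bracket polynomial. There are 2^7 = 128 states.
Each crossing splits two ways (0=vertical, 1=horizontal). The state's weight is A^(#A-smoothings - #B-smoothings) * d^(loops - 1).
Tabulate the states by total A-exponent and number of loops L (A-exp: L × count):
  A^7: L=4 ×1
  A^5: L=3 ×7
  A^3: L=2 ×19, L=4 ×2
  A^1: L=1 ×21, L=3 ×14
  A^-1: L=2 ×32, L=4 ×3
  A^-3: L=3 ×21
  A^-5: L=4 ×7
  A^-7: L=5 ×1
Each group contributes A^e * Σ count * d^(L-1):
Powers of d = -A^2 - A^-2: d^2 = A^4 + 2 + A^-4; d^3 = -A^6 - 3*A^2 - 3*A^-2 - A^-6; d^4 = A^8 + 4*A^4 + 6 + 4*A^-4 + A^-8.
  A^7 * (d^3) = -A^13 - 3*A^9 - 3*A^5 - A
  A^5 * (7*d^2) = 7*A^9 + 14*A^5 + 7*A
  A^3 * (19*d + 2*d^3) = -2*A^9 - 25*A^5 - 25*A - 2*A^-3
  A^1 * (21 + 14*d^2) = 14*A^5 + 49*A + 14*A^-3
  A^-1 * (32*d + 3*d^3) = -3*A^5 - 41*A - 41*A^-3 - 3*A^-7
  A^-3 * (21*d^2) = 21*A + 42*A^-3 + 21*A^-7
  A^-5 * (7*d^3) = -7*A - 21*A^-3 - 21*A^-7 - 7*A^-11
  A^-7 * (d^4) = A + 4*A^-3 + 6*A^-7 + 4*A^-11 + A^-15
Summing the groups: <K> = -A^13 + 2*A^9 - 3*A^5 + 4*A - 4*A^-3 + 3*A^-7 - 3*A^-11 + A^-15
Normalise by the writhe: (-A^3)^(-w) = (-A^3)^(1) = -A^3, so f(A) = -A^3 * <K> = A^16 - 2*A^12 + 3*A^8 - 4*A^4 + 4 - 3*A^-4 + 3*A^-8 - A^-12.
Substitute A = t^(-1/4), i.e. A^e → t^(-e/4): V(t) = -t^3 + 3*t^2 - 3*t + 4 - 4*t^-1 + 3*t^-2 - 2*t^-3 + t^-4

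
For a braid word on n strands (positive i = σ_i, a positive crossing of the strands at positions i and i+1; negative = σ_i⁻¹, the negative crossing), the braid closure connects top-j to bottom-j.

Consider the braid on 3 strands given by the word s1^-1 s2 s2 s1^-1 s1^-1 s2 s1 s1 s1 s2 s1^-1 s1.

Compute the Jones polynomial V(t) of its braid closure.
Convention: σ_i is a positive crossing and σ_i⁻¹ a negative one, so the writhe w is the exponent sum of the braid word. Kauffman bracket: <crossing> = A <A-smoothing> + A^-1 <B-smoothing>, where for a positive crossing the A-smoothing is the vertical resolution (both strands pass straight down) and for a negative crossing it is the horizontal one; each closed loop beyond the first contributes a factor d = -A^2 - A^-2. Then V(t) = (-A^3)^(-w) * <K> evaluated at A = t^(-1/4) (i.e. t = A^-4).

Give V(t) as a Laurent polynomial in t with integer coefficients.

The presented braid s1^-1 s2 s2 s1^-1 s1^-1 s2 s1 s1 s1 s2 s1^-1 s1 on 3 strands reduces by inverse Markov moves (closure unchanged at each step):
  Deconjugate: the word is γ·β·γ⁻¹ with γ = s1^-1 (prefix) and γ⁻¹ = s1 (suffix); strip both.
Reduced to β = s2 s2 s1^-1 s1^-1 s2 s1 s1 s1 s2 s1^-1 on 3 strands, 10 crossings.
Compute on β:
Braid: s2 s2 s1^-1 s1^-1 s2 s1 s1 s1 s2 s1^-1 on 3 strands, 10 crossings.
Writhe w = (#positive) - (#negative) = 7 - 3 = 4.
State-sum expansion of <K>. There are 2^10 = 1024 states.
For each crossing: s=0 is the vertical smoothing, s=1 horizontal. Crossing k contributes A^(sign_k * (1 - 2*s_k)); loop factor d = -A^2 - A^-2.
Tabulate the states by total A-exponent and number of loops L (A-exp: L × count):
  A^10: L=4 ×1
  A^8: L=3 ×7, L=5 ×3
  A^6: L=2 ×19, L=4 ×23, L=6 ×3
  A^4: L=1 ×20, L=3 ×75, L=5 ×24, L=7 ×1
  A^2: L=2 ×114, L=4 ×86, L=6 ×10
  A^0: L=1 ×51, L=3 ×155, L=5 ×45, L=7 ×1
  A^-2: L=2 ×102, L=4 ×98, L=6 ×10
  A^-4: L=3 ×89, L=5 ×30, L=7 ×1
  A^-6: L=4 ×41, L=6 ×4
  A^-8: L=5 ×10
  A^-10: L=6 ×1
Each group contributes A^e * Σ count * d^(L-1):
Powers of d = -A^2 - A^-2: d^2 = A^4 + 2 + A^-4; d^3 = -A^6 - 3*A^2 - 3*A^-2 - A^-6; d^4 = A^8 + 4*A^4 + 6 + 4*A^-4 + A^-8; d^5 = -A^10 - 5*A^6 - 10*A^2 - 10*A^-2 - 5*A^-6 - A^-10; d^6 = A^12 + 6*A^8 + 15*A^4 + 20 + 15*A^-4 + 6*A^-8 + A^-12.
  A^10 * (d^3) = -A^16 - 3*A^12 - 3*A^8 - A^4
  A^8 * (7*d^2 + 3*d^4) = 3*A^16 + 19*A^12 + 32*A^8 + 19*A^4 + 3
  A^6 * (19*d + 23*d^3 + 3*d^5) = -3*A^16 - 38*A^12 - 118*A^8 - 118*A^4 - 38 - 3*A^-4
  A^4 * (20 + 75*d^2 + 24*d^4 + d^6) = A^16 + 30*A^12 + 186*A^8 + 334*A^4 + 186 + 30*A^-4 + A^-8
  A^2 * (114*d + 86*d^3 + 10*d^5) = -10*A^12 - 136*A^8 - 472*A^4 - 472 - 136*A^-4 - 10*A^-8
  A^0 * (51 + 155*d^2 + 45*d^4 + d^6) = A^12 + 51*A^8 + 350*A^4 + 651 + 350*A^-4 + 51*A^-8 + A^-12
  A^-2 * (102*d + 98*d^3 + 10*d^5) = -10*A^8 - 148*A^4 - 496 - 496*A^-4 - 148*A^-8 - 10*A^-12
  A^-4 * (89*d^2 + 30*d^4 + d^6) = A^8 + 36*A^4 + 224 + 378*A^-4 + 224*A^-8 + 36*A^-12 + A^-16
  A^-6 * (41*d^3 + 4*d^5) = -4*A^4 - 61 - 163*A^-4 - 163*A^-8 - 61*A^-12 - 4*A^-16
  A^-8 * (10*d^4) = 10 + 40*A^-4 + 60*A^-8 + 40*A^-12 + 10*A^-16
  A^-10 * (d^5) = -1 - 5*A^-4 - 10*A^-8 - 10*A^-12 - 5*A^-16 - A^-20
Summing the groups: <K> = -A^12 + 3*A^8 - 4*A^4 + 6 - 5*A^-4 + 5*A^-8 - 4*A^-12 + 2*A^-16 - A^-20
Normalise by the writhe: (-A^3)^(-w) = (-A^3)^(-4) = A^-12, so f(A) = A^-12 * <K> = -1 + 3*A^-4 - 4*A^-8 + 6*A^-12 - 5*A^-16 + 5*A^-20 - 4*A^-24 + 2*A^-28 - A^-32.
Substitute A = t^(-1/4), i.e. A^e → t^(-e/4): V(t) = -t^8 + 2*t^7 - 4*t^6 + 5*t^5 - 5*t^4 + 6*t^3 - 4*t^2 + 3*t - 1

Answer: -t^8 + 2*t^7 - 4*t^6 + 5*t^5 - 5*t^4 + 6*t^3 - 4*t^2 + 3*t - 1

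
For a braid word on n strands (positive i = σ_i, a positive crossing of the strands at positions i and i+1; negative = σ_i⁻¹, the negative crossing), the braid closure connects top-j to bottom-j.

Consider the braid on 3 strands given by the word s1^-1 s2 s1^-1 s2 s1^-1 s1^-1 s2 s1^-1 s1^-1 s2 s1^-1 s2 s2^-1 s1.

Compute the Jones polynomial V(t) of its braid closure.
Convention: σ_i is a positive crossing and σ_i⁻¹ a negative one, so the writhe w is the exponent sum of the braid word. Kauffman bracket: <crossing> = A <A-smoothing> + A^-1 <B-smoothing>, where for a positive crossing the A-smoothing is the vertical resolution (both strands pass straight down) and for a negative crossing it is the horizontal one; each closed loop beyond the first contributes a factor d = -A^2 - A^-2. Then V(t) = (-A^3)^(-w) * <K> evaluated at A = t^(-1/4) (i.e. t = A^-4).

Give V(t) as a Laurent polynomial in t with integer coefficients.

The presented braid s1^-1 s2 s1^-1 s2 s1^-1 s1^-1 s2 s1^-1 s1^-1 s2 s1^-1 s2 s2^-1 s1 on 3 strands reduces by inverse Markov moves (closure unchanged at each step):
  Deconjugate: the word is γ·β·γ⁻¹ with γ = s1^-1 s2 (prefix) and γ⁻¹ = s2^-1 s1 (suffix); strip both.
Reduced to β = s1^-1 s2 s1^-1 s1^-1 s2 s1^-1 s1^-1 s2 s1^-1 s2 on 3 strands, 10 crossings.
Compute on β:
Braid: s1^-1 s2 s1^-1 s1^-1 s2 s1^-1 s1^-1 s2 s1^-1 s2 on 3 strands, 10 crossings.
Writhe w = (#positive) - (#negative) = 4 - 6 = -2.
State-sum expansion of <K>. There are 2^10 = 1024 states.
Smooth each crossing (0=||, 1=⌣⌢); contribution A^(Σ sign_k(1-2s_k)) * d^(L-1).
Tabulate the states by total A-exponent and number of loops L (A-exp: L × count):
  A^10: L=7 ×1
  A^8: L=6 ×10
  A^6: L=5 ×45
  A^4: L=4 ×118, L=6 ×2
  A^2: L=3 ×193, L=5 ×17
  A^0: L=2 ×192, L=4 ×59, L=6 ×1
  A^-2: L=1 ×95, L=3 ×108, L=5 ×7
  A^-4: L=2 ×95, L=4 ×25
  A^-6: L=3 ×43, L=5 ×2
  A^-8: L=4 ×10
  A^-10: L=5 ×1
Each group contributes A^e * Σ count * d^(L-1):
Powers of d = -A^2 - A^-2: d^2 = A^4 + 2 + A^-4; d^3 = -A^6 - 3*A^2 - 3*A^-2 - A^-6; d^4 = A^8 + 4*A^4 + 6 + 4*A^-4 + A^-8; d^5 = -A^10 - 5*A^6 - 10*A^2 - 10*A^-2 - 5*A^-6 - A^-10; d^6 = A^12 + 6*A^8 + 15*A^4 + 20 + 15*A^-4 + 6*A^-8 + A^-12.
  A^10 * (d^6) = A^22 + 6*A^18 + 15*A^14 + 20*A^10 + 15*A^6 + 6*A^2 + A^-2
  A^8 * (10*d^5) = -10*A^18 - 50*A^14 - 100*A^10 - 100*A^6 - 50*A^2 - 10*A^-2
  A^6 * (45*d^4) = 45*A^14 + 180*A^10 + 270*A^6 + 180*A^2 + 45*A^-2
  A^4 * (118*d^3 + 2*d^5) = -2*A^14 - 128*A^10 - 374*A^6 - 374*A^2 - 128*A^-2 - 2*A^-6
  A^2 * (193*d^2 + 17*d^4) = 17*A^10 + 261*A^6 + 488*A^2 + 261*A^-2 + 17*A^-6
  A^0 * (192*d + 59*d^3 + d^5) = -A^10 - 64*A^6 - 379*A^2 - 379*A^-2 - 64*A^-6 - A^-10
  A^-2 * (95 + 108*d^2 + 7*d^4) = 7*A^6 + 136*A^2 + 353*A^-2 + 136*A^-6 + 7*A^-10
  A^-4 * (95*d + 25*d^3) = -25*A^2 - 170*A^-2 - 170*A^-6 - 25*A^-10
  A^-6 * (43*d^2 + 2*d^4) = 2*A^2 + 51*A^-2 + 98*A^-6 + 51*A^-10 + 2*A^-14
  A^-8 * (10*d^3) = -10*A^-2 - 30*A^-6 - 30*A^-10 - 10*A^-14
  A^-10 * (d^4) = A^-2 + 4*A^-6 + 6*A^-10 + 4*A^-14 + A^-18
Summing the groups: <K> = A^22 - 4*A^18 + 8*A^14 - 12*A^10 + 15*A^6 - 16*A^2 + 15*A^-2 - 11*A^-6 + 8*A^-10 - 4*A^-14 + A^-18
Normalise by the writhe: (-A^3)^(-w) = (-A^3)^(2) = A^6, so f(A) = A^6 * <K> = A^28 - 4*A^24 + 8*A^20 - 12*A^16 + 15*A^12 - 16*A^8 + 15*A^4 - 11 + 8*A^-4 - 4*A^-8 + A^-12.
Substitute A = t^(-1/4), i.e. A^e → t^(-e/4): V(t) = t^3 - 4*t^2 + 8*t - 11 + 15*t^-1 - 16*t^-2 + 15*t^-3 - 12*t^-4 + 8*t^-5 - 4*t^-6 + t^-7

Answer: t^3 - 4*t^2 + 8*t - 11 + 15*t^-1 - 16*t^-2 + 15*t^-3 - 12*t^-4 + 8*t^-5 - 4*t^-6 + t^-7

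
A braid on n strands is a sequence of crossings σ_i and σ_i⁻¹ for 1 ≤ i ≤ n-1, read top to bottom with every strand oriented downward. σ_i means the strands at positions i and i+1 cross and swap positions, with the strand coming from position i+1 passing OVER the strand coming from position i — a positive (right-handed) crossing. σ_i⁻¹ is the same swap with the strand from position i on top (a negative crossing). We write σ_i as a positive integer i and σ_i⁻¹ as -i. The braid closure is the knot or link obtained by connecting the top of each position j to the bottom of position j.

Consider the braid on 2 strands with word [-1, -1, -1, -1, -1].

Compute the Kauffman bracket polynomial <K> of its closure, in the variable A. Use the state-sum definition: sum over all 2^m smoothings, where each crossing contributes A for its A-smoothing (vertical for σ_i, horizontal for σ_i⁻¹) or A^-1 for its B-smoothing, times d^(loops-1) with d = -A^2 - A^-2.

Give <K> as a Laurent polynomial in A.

A^13 - A^9 + A^5 - A - A^-7

Derivation:
Braid: s1^-1 s1^-1 s1^-1 s1^-1 s1^-1 on 2 strands, 5 crossings.
Writhe w = (#positive) - (#negative) = 0 - 5 = -5.
State-sum expansion of <K>. There are 2^5 = 32 states.
Smooth each crossing (0=||, 1=⌣⌢); contribution A^(Σ sign_k(1-2s_k)) * d^(L-1).
  state 00000: A-exp=-5, loops=2, term = A^-5 * d^1
  state 00001: A-exp=-3, loops=1, term = A^-3 * d^0
  state 00010: A-exp=-3, loops=1, term = A^-3 * d^0
  state 00011: A-exp=-1, loops=2, term = A^-1 * d^1
  state 00100: A-exp=-3, loops=1, term = A^-3 * d^0
  state 00101: A-exp=-1, loops=2, term = A^-1 * d^1
  state 00110: A-exp=-1, loops=2, term = A^-1 * d^1
  state 00111: A-exp=+1, loops=3, term = A^1 * d^2
  state 01000: A-exp=-3, loops=1, term = A^-3 * d^0
  state 01001: A-exp=-1, loops=2, term = A^-1 * d^1
  state 01010: A-exp=-1, loops=2, term = A^-1 * d^1
  state 01011: A-exp=+1, loops=3, term = A^1 * d^2
  state 01100: A-exp=-1, loops=2, term = A^-1 * d^1
  state 01101: A-exp=+1, loops=3, term = A^1 * d^2
  state 01110: A-exp=+1, loops=3, term = A^1 * d^2
  state 01111: A-exp=+3, loops=4, term = A^3 * d^3
  state 10000: A-exp=-3, loops=1, term = A^-3 * d^0
  state 10001: A-exp=-1, loops=2, term = A^-1 * d^1
  state 10010: A-exp=-1, loops=2, term = A^-1 * d^1
  state 10011: A-exp=+1, loops=3, term = A^1 * d^2
  state 10100: A-exp=-1, loops=2, term = A^-1 * d^1
  state 10101: A-exp=+1, loops=3, term = A^1 * d^2
  state 10110: A-exp=+1, loops=3, term = A^1 * d^2
  state 10111: A-exp=+3, loops=4, term = A^3 * d^3
  state 11000: A-exp=-1, loops=2, term = A^-1 * d^1
  state 11001: A-exp=+1, loops=3, term = A^1 * d^2
  state 11010: A-exp=+1, loops=3, term = A^1 * d^2
  state 11011: A-exp=+3, loops=4, term = A^3 * d^3
  state 11100: A-exp=+1, loops=3, term = A^1 * d^2
  state 11101: A-exp=+3, loops=4, term = A^3 * d^3
  state 11110: A-exp=+3, loops=4, term = A^3 * d^3
  state 11111: A-exp=+5, loops=5, term = A^5 * d^4
Collect the terms by A-exponent (count of states per loop number):
Powers of d = -A^2 - A^-2: d^2 = A^4 + 2 + A^-4; d^3 = -A^6 - 3*A^2 - 3*A^-2 - A^-6; d^4 = A^8 + 4*A^4 + 6 + 4*A^-4 + A^-8.
  A^5 * (d^4) = A^13 + 4*A^9 + 6*A^5 + 4*A + A^-3
  A^3 * (5*d^3) = -5*A^9 - 15*A^5 - 15*A - 5*A^-3
  A^1 * (10*d^2) = 10*A^5 + 20*A + 10*A^-3
  A^-1 * (10*d) = -10*A - 10*A^-3
  A^-3 * (5) = 5*A^-3
  A^-5 * (d) = -A^-3 - A^-7
Summing the groups: <K> = A^13 - A^9 + A^5 - A - A^-7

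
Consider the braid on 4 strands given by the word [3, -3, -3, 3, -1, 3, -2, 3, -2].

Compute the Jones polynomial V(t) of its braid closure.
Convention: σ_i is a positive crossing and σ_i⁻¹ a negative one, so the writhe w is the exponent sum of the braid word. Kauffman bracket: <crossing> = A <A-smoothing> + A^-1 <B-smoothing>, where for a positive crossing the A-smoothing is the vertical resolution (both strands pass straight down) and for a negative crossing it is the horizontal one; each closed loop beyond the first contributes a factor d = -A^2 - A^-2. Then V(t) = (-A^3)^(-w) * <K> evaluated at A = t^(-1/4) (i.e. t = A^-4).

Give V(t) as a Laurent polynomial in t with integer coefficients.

First cancel adjacent σ_i σ_i⁻¹ pairs (Reidemeister II — same braid, same closure): s3 s3^-1 s3^-1 s3 s1^-1 s3 s2^-1 s3 s2^-1 → s1^-1 s3 s2^-1 s3 s2^-1.
Braid: s1^-1 s3 s2^-1 s3 s2^-1 on 4 strands, 5 crossings.
Writhe w = (#positive) - (#negative) = 2 - 3 = -1.
Enumerate smoothing states for the bracket polynomial. There are 2^5 = 32 states.
For each crossing: s=0 is the vertical smoothing, s=1 horizontal. Crossing k contributes A^(sign_k * (1 - 2*s_k)); loop factor d = -A^2 - A^-2.
  state 00000: A-exp=-1, loops=4, term = A^-1 * d^3
  state 00001: A-exp=+1, loops=3, term = A^1 * d^2
  state 00010: A-exp=-3, loops=3, term = A^-3 * d^2
  state 00011: A-exp=-1, loops=2, term = A^-1 * d^1
  state 00100: A-exp=+1, loops=3, term = A^1 * d^2
  state 00101: A-exp=+3, loops=4, term = A^3 * d^3
  state 00110: A-exp=-1, loops=2, term = A^-1 * d^1
  state 00111: A-exp=+1, loops=3, term = A^1 * d^2
  state 01000: A-exp=-3, loops=3, term = A^-3 * d^2
  state 01001: A-exp=-1, loops=2, term = A^-1 * d^1
  state 01010: A-exp=-5, loops=4, term = A^-5 * d^3
  state 01011: A-exp=-3, loops=3, term = A^-3 * d^2
  state 01100: A-exp=-1, loops=2, term = A^-1 * d^1
  state 01101: A-exp=+1, loops=3, term = A^1 * d^2
  state 01110: A-exp=-3, loops=3, term = A^-3 * d^2
  state 01111: A-exp=-1, loops=2, term = A^-1 * d^1
  state 10000: A-exp=+1, loops=3, term = A^1 * d^2
  state 10001: A-exp=+3, loops=2, term = A^3 * d^1
  state 10010: A-exp=-1, loops=2, term = A^-1 * d^1
  state 10011: A-exp=+1, loops=1, term = A^1 * d^0
  state 10100: A-exp=+3, loops=2, term = A^3 * d^1
  state 10101: A-exp=+5, loops=3, term = A^5 * d^2
  state 10110: A-exp=+1, loops=1, term = A^1 * d^0
  state 10111: A-exp=+3, loops=2, term = A^3 * d^1
  state 11000: A-exp=-1, loops=2, term = A^-1 * d^1
  state 11001: A-exp=+1, loops=1, term = A^1 * d^0
  state 11010: A-exp=-3, loops=3, term = A^-3 * d^2
  state 11011: A-exp=-1, loops=2, term = A^-1 * d^1
  state 11100: A-exp=+1, loops=1, term = A^1 * d^0
  state 11101: A-exp=+3, loops=2, term = A^3 * d^1
  state 11110: A-exp=-1, loops=2, term = A^-1 * d^1
  state 11111: A-exp=+1, loops=1, term = A^1 * d^0
Collect the terms by A-exponent (count of states per loop number):
Powers of d = -A^2 - A^-2: d^2 = A^4 + 2 + A^-4; d^3 = -A^6 - 3*A^2 - 3*A^-2 - A^-6.
  A^5 * (d^2) = A^9 + 2*A^5 + A
  A^3 * (4*d + d^3) = -A^9 - 7*A^5 - 7*A - A^-3
  A^1 * (5 + 5*d^2) = 5*A^5 + 15*A + 5*A^-3
  A^-1 * (9*d + d^3) = -A^5 - 12*A - 12*A^-3 - A^-7
  A^-3 * (5*d^2) = 5*A + 10*A^-3 + 5*A^-7
  A^-5 * (d^3) = -A - 3*A^-3 - 3*A^-7 - A^-11
Summing the groups: <K> = -A^5 + A - A^-3 + A^-7 - A^-11
Normalise by the writhe: (-A^3)^(-w) = (-A^3)^(1) = -A^3, so f(A) = -A^3 * <K> = A^8 - A^4 + 1 - A^-4 + A^-8.
Substitute A = t^(-1/4), i.e. A^e → t^(-e/4): V(t) = t^2 - t + 1 - t^-1 + t^-2

Answer: t^2 - t + 1 - t^-1 + t^-2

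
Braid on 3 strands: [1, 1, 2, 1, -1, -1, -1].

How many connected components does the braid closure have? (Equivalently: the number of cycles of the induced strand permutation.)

2

Derivation:
Track the strand permutation on 3 strands, starting from identity.
  step 1: s1 swaps positions 1,2 -> [2 1 3]
  step 2: s1 swaps positions 1,2 -> [1 2 3]
  step 3: s2 swaps positions 2,3 -> [1 3 2]
  step 4: s1 swaps positions 1,2 -> [3 1 2]
  step 5: s1^-1 swaps positions 1,2 -> [1 3 2]
  step 6: s1^-1 swaps positions 1,2 -> [3 1 2]
  step 7: s1^-1 swaps positions 1,2 -> [1 3 2]
Final permutation (position -> original strand): [1 3 2]
Closure components = cycle count of this permutation = 2.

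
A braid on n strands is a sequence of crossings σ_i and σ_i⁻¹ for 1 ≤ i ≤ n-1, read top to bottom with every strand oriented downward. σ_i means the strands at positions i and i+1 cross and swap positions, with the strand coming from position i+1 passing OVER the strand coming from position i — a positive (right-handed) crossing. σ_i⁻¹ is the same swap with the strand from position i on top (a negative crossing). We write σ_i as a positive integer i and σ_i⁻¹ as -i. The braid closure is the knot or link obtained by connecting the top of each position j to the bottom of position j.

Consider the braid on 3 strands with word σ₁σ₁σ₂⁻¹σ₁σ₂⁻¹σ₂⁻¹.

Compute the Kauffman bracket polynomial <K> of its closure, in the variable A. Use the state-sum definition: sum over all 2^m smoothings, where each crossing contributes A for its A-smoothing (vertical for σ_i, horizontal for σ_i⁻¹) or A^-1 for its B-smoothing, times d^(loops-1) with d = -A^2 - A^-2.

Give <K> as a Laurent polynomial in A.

-A^12 + 2*A^8 - 2*A^4 + 3 - 2*A^-4 + 2*A^-8 - A^-12

Derivation:
Braid: s1 s1 s2^-1 s1 s2^-1 s2^-1 on 3 strands, 6 crossings.
Writhe w = (#positive) - (#negative) = 3 - 3 = 0.
Computing the Kauffman bracket via state sum. There are 2^6 = 64 states.
Smooth each crossing (0=||, 1=⌣⌢); contribution A^(Σ sign_k(1-2s_k)) * d^(L-1).
Tabulate the states by total A-exponent and number of loops L (A-exp: L × count):
  A^6: L=4 ×1
  A^4: L=3 ×6
  A^2: L=2 ×14, L=4 ×1
  A^0: L=1 ×13, L=3 ×7
  A^-2: L=2 ×14, L=4 ×1
  A^-4: L=3 ×6
  A^-6: L=4 ×1
Each group contributes A^e * Σ count * d^(L-1):
Powers of d = -A^2 - A^-2: d^2 = A^4 + 2 + A^-4; d^3 = -A^6 - 3*A^2 - 3*A^-2 - A^-6.
  A^6 * (d^3) = -A^12 - 3*A^8 - 3*A^4 - 1
  A^4 * (6*d^2) = 6*A^8 + 12*A^4 + 6
  A^2 * (14*d + d^3) = -A^8 - 17*A^4 - 17 - A^-4
  A^0 * (13 + 7*d^2) = 7*A^4 + 27 + 7*A^-4
  A^-2 * (14*d + d^3) = -A^4 - 17 - 17*A^-4 - A^-8
  A^-4 * (6*d^2) = 6 + 12*A^-4 + 6*A^-8
  A^-6 * (d^3) = -1 - 3*A^-4 - 3*A^-8 - A^-12
Summing the groups: <K> = -A^12 + 2*A^8 - 2*A^4 + 3 - 2*A^-4 + 2*A^-8 - A^-12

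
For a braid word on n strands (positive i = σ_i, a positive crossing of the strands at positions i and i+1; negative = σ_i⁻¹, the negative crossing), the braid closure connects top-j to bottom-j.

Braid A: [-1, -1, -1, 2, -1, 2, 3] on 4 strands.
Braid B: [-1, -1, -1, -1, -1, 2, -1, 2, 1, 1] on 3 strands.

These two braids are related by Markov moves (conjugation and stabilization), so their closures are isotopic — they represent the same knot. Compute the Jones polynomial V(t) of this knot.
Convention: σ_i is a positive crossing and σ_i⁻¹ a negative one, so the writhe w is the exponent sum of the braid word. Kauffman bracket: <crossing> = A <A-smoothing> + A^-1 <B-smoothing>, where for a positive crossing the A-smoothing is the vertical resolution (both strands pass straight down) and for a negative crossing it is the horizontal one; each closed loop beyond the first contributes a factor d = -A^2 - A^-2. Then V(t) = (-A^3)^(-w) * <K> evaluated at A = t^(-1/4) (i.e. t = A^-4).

Markov-equivalent braids have isotopic closures, hence identical knot invariants. Strip the Markov moves from each word to reach a common short braid β, then compute V(t) once on β.
Braid A: s1^-1 s1^-1 s1^-1 s2 s1^-1 s2 s3 on 4 strands reduces by inverse Markov moves (closure unchanged at each step):
  Destabilize: the word has the form β·s3 where s3 occurs only as the final letter (β ∈ B_3); drop it and the last strand → 3 strands.
Reduced to β = s1^-1 s1^-1 s1^-1 s2 s1^-1 s2 on 3 strands, 6 crossings.
Braid B: s1^-1 s1^-1 s1^-1 s1^-1 s1^-1 s2 s1^-1 s2 s1 s1 on 3 strands reduces by inverse Markov moves (closure unchanged at each step):
  Deconjugate: the word is γ·β·γ⁻¹ with γ = s1^-1 s1^-1 (prefix) and γ⁻¹ = s1 s1 (suffix); strip both.
Reduced to β = s1^-1 s1^-1 s1^-1 s2 s1^-1 s2 on 3 strands, 6 crossings.
Both give the same β = s1^-1 s1^-1 s1^-1 s2 s1^-1 s2 on 3 strands, so one state sum suffices:
Braid: s1^-1 s1^-1 s1^-1 s2 s1^-1 s2 on 3 strands, 6 crossings.
Writhe w = (#positive) - (#negative) = 2 - 4 = -2.
State-sum expansion of <K>. There are 2^6 = 64 states.
For each crossing: s=0 is the vertical smoothing, s=1 horizontal. Crossing k contributes A^(sign_k * (1 - 2*s_k)); loop factor d = -A^2 - A^-2.
Tabulate the states by total A-exponent and number of loops L (A-exp: L × count):
  A^6: L=5 ×1
  A^4: L=4 ×6
  A^2: L=3 ×15
  A^0: L=2 ×19, L=4 ×1
  A^-2: L=1 ×11, L=3 ×4
  A^-4: L=2 ×6
  A^-6: L=3 ×1
Each group contributes A^e * Σ count * d^(L-1):
Powers of d = -A^2 - A^-2: d^2 = A^4 + 2 + A^-4; d^3 = -A^6 - 3*A^2 - 3*A^-2 - A^-6; d^4 = A^8 + 4*A^4 + 6 + 4*A^-4 + A^-8.
  A^6 * (d^4) = A^14 + 4*A^10 + 6*A^6 + 4*A^2 + A^-2
  A^4 * (6*d^3) = -6*A^10 - 18*A^6 - 18*A^2 - 6*A^-2
  A^2 * (15*d^2) = 15*A^6 + 30*A^2 + 15*A^-2
  A^0 * (19*d + d^3) = -A^6 - 22*A^2 - 22*A^-2 - A^-6
  A^-2 * (11 + 4*d^2) = 4*A^2 + 19*A^-2 + 4*A^-6
  A^-4 * (6*d) = -6*A^-2 - 6*A^-6
  A^-6 * (d^2) = A^-2 + 2*A^-6 + A^-10
Summing the groups: <K> = A^14 - 2*A^10 + 2*A^6 - 2*A^2 + 2*A^-2 - A^-6 + A^-10
Normalise by the writhe: (-A^3)^(-w) = (-A^3)^(2) = A^6, so f(A) = A^6 * <K> = A^20 - 2*A^16 + 2*A^12 - 2*A^8 + 2*A^4 - 1 + A^-4.
Substitute A = t^(-1/4), i.e. A^e → t^(-e/4): V(t) = t - 1 + 2*t^-1 - 2*t^-2 + 2*t^-3 - 2*t^-4 + t^-5

Answer: t - 1 + 2*t^-1 - 2*t^-2 + 2*t^-3 - 2*t^-4 + t^-5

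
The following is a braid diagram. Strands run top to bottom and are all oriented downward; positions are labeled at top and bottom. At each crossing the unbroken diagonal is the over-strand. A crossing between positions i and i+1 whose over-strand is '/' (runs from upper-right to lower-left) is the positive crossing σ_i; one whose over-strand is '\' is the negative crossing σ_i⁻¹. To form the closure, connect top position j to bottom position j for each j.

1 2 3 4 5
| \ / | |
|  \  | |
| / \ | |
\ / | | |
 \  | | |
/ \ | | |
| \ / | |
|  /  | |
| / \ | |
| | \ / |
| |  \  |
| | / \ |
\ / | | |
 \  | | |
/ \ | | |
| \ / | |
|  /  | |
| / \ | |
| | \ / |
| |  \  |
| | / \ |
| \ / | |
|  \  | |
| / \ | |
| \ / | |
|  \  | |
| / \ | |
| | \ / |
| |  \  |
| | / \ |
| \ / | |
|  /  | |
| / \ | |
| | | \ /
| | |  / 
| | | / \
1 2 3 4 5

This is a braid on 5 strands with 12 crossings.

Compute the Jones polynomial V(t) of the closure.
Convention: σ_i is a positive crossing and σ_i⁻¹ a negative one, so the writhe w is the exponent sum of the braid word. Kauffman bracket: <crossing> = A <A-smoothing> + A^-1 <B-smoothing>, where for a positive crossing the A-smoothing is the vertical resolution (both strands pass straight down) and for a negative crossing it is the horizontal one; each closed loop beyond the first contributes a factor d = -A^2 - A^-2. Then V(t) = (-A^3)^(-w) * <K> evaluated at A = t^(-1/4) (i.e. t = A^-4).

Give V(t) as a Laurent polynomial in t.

Reading the diagram top to bottom ('/'-over between positions i,i+1 = s_i, '\'-over = s_i^-1): braid word = s2^-1 s1^-1 s2 s3^-1 s1^-1 s2 s3^-1 s2^-1 s2^-1 s3^-1 s2 s4.
The presented braid s2^-1 s1^-1 s2 s3^-1 s1^-1 s2 s3^-1 s2^-1 s2^-1 s3^-1 s2 s4 on 5 strands reduces by inverse Markov moves (closure unchanged at each step):
  Destabilize: the word has the form β·s4 where s4 occurs only as the final letter (β ∈ B_4); drop it and the last strand → 4 strands.
  Deconjugate: the word is γ·β·γ⁻¹ with γ = s2^-1 (prefix) and γ⁻¹ = s2 (suffix); strip both.
Reduced to β = s1^-1 s2 s3^-1 s1^-1 s2 s3^-1 s2^-1 s2^-1 s3^-1 on 4 strands, 9 crossings.
Compute on β:
Braid: s1^-1 s2 s3^-1 s1^-1 s2 s3^-1 s2^-1 s2^-1 s3^-1 on 4 strands, 9 crossings.
Writhe w = (#positive) - (#negative) = 2 - 7 = -5.
Enumerate smoothing states for the bracket polynomial. There are 2^9 = 512 states.
Each crossing splits two ways (0=vertical, 1=horizontal). The state's weight is A^(#A-smoothings - #B-smoothings) * d^(loops - 1).
Tabulate the states by total A-exponent and number of loops L (A-exp: L × count):
  A^9: L=5 ×1
  A^7: L=4 ×9
  A^5: L=3 ×33, L=5 ×3
  A^3: L=2 ×59, L=4 ×25
  A^1: L=1 ×42, L=3 ×80, L=5 ×4
  A^-1: L=2 ×93, L=4 ×33
  A^-3: L=1 ×19, L=3 ×58, L=5 ×7
  A^-5: L=2 ×19, L=4 ×16, L=6 ×1
  A^-7: L=3 ×7, L=5 ×2
  A^-9: L=4 ×1
Each group contributes A^e * Σ count * d^(L-1):
Powers of d = -A^2 - A^-2: d^2 = A^4 + 2 + A^-4; d^3 = -A^6 - 3*A^2 - 3*A^-2 - A^-6; d^4 = A^8 + 4*A^4 + 6 + 4*A^-4 + A^-8; d^5 = -A^10 - 5*A^6 - 10*A^2 - 10*A^-2 - 5*A^-6 - A^-10.
  A^9 * (d^4) = A^17 + 4*A^13 + 6*A^9 + 4*A^5 + A
  A^7 * (9*d^3) = -9*A^13 - 27*A^9 - 27*A^5 - 9*A
  A^5 * (33*d^2 + 3*d^4) = 3*A^13 + 45*A^9 + 84*A^5 + 45*A + 3*A^-3
  A^3 * (59*d + 25*d^3) = -25*A^9 - 134*A^5 - 134*A - 25*A^-3
  A^1 * (42 + 80*d^2 + 4*d^4) = 4*A^9 + 96*A^5 + 226*A + 96*A^-3 + 4*A^-7
  A^-1 * (93*d + 33*d^3) = -33*A^5 - 192*A - 192*A^-3 - 33*A^-7
  A^-3 * (19 + 58*d^2 + 7*d^4) = 7*A^5 + 86*A + 177*A^-3 + 86*A^-7 + 7*A^-11
  A^-5 * (19*d + 16*d^3 + d^5) = -A^5 - 21*A - 77*A^-3 - 77*A^-7 - 21*A^-11 - A^-15
  A^-7 * (7*d^2 + 2*d^4) = 2*A + 15*A^-3 + 26*A^-7 + 15*A^-11 + 2*A^-15
  A^-9 * (d^3) = -A^-3 - 3*A^-7 - 3*A^-11 - A^-15
Summing the groups: <K> = A^17 - 2*A^13 + 3*A^9 - 4*A^5 + 4*A - 4*A^-3 + 3*A^-7 - 2*A^-11
Normalise by the writhe: (-A^3)^(-w) = (-A^3)^(5) = -A^15, so f(A) = -A^15 * <K> = -A^32 + 2*A^28 - 3*A^24 + 4*A^20 - 4*A^16 + 4*A^12 - 3*A^8 + 2*A^4.
Substitute A = t^(-1/4), i.e. A^e → t^(-e/4): V(t) = 2*t^-1 - 3*t^-2 + 4*t^-3 - 4*t^-4 + 4*t^-5 - 3*t^-6 + 2*t^-7 - t^-8

Answer: 2*t^-1 - 3*t^-2 + 4*t^-3 - 4*t^-4 + 4*t^-5 - 3*t^-6 + 2*t^-7 - t^-8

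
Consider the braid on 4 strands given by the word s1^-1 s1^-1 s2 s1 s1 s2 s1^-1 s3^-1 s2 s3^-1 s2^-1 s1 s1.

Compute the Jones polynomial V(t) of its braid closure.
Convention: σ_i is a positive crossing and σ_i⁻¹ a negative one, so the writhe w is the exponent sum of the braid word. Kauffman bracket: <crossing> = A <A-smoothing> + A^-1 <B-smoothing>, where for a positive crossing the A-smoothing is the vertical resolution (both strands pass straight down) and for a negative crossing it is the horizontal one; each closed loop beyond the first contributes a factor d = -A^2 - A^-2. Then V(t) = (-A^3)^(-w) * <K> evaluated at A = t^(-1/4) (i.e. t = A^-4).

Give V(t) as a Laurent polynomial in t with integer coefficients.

t^4 - t^3 + t^2 - 2*t + 2 - t^-1 + t^-2

Derivation:
The presented braid s1^-1 s1^-1 s2 s1 s1 s2 s1^-1 s3^-1 s2 s3^-1 s2^-1 s1 s1 on 4 strands reduces by inverse Markov moves (closure unchanged at each step):
  Deconjugate: the word is γ·β·γ⁻¹ with γ = s1^-1 (prefix) and γ⁻¹ = s1 (suffix); strip both.
  Deconjugate: the word is γ·β·γ⁻¹ with γ = s1^-1 (prefix) and γ⁻¹ = s1 (suffix); strip both.
  Deconjugate: the word is γ·β·γ⁻¹ with γ = s2 (prefix) and γ⁻¹ = s2^-1 (suffix); strip both.
Reduced to β = s1 s1 s2 s1^-1 s3^-1 s2 s3^-1 on 4 strands, 7 crossings.
Compute on β:
Braid: s1 s1 s2 s1^-1 s3^-1 s2 s3^-1 on 4 strands, 7 crossings.
Writhe w = (#positive) - (#negative) = 4 - 3 = 1.
State-sum expansion of <K>. There are 2^7 = 128 states.
Smooth each crossing (0=||, 1=⌣⌢); contribution A^(Σ sign_k(1-2s_k)) * d^(L-1).
Tabulate the states by total A-exponent and number of loops L (A-exp: L × count):
  A^7: L=3 ×1
  A^5: L=2 ×4, L=4 ×3
  A^3: L=1 ×5, L=3 ×15, L=5 ×1
  A^1: L=2 ×27, L=4 ×8
  A^-1: L=1 ×14, L=3 ×20, L=5 ×1
  A^-3: L=2 ×17, L=4 ×4
  A^-5: L=3 ×7
  A^-7: L=4 ×1
Each group contributes A^e * Σ count * d^(L-1):
Powers of d = -A^2 - A^-2: d^2 = A^4 + 2 + A^-4; d^3 = -A^6 - 3*A^2 - 3*A^-2 - A^-6; d^4 = A^8 + 4*A^4 + 6 + 4*A^-4 + A^-8.
  A^7 * (d^2) = A^11 + 2*A^7 + A^3
  A^5 * (4*d + 3*d^3) = -3*A^11 - 13*A^7 - 13*A^3 - 3*A^-1
  A^3 * (5 + 15*d^2 + d^4) = A^11 + 19*A^7 + 41*A^3 + 19*A^-1 + A^-5
  A^1 * (27*d + 8*d^3) = -8*A^7 - 51*A^3 - 51*A^-1 - 8*A^-5
  A^-1 * (14 + 20*d^2 + d^4) = A^7 + 24*A^3 + 60*A^-1 + 24*A^-5 + A^-9
  A^-3 * (17*d + 4*d^3) = -4*A^3 - 29*A^-1 - 29*A^-5 - 4*A^-9
  A^-5 * (7*d^2) = 7*A^-1 + 14*A^-5 + 7*A^-9
  A^-7 * (d^3) = -A^-1 - 3*A^-5 - 3*A^-9 - A^-13
Summing the groups: <K> = -A^11 + A^7 - 2*A^3 + 2*A^-1 - A^-5 + A^-9 - A^-13
Normalise by the writhe: (-A^3)^(-w) = (-A^3)^(-1) = -A^-3, so f(A) = -A^-3 * <K> = A^8 - A^4 + 2 - 2*A^-4 + A^-8 - A^-12 + A^-16.
Substitute A = t^(-1/4), i.e. A^e → t^(-e/4): V(t) = t^4 - t^3 + t^2 - 2*t + 2 - t^-1 + t^-2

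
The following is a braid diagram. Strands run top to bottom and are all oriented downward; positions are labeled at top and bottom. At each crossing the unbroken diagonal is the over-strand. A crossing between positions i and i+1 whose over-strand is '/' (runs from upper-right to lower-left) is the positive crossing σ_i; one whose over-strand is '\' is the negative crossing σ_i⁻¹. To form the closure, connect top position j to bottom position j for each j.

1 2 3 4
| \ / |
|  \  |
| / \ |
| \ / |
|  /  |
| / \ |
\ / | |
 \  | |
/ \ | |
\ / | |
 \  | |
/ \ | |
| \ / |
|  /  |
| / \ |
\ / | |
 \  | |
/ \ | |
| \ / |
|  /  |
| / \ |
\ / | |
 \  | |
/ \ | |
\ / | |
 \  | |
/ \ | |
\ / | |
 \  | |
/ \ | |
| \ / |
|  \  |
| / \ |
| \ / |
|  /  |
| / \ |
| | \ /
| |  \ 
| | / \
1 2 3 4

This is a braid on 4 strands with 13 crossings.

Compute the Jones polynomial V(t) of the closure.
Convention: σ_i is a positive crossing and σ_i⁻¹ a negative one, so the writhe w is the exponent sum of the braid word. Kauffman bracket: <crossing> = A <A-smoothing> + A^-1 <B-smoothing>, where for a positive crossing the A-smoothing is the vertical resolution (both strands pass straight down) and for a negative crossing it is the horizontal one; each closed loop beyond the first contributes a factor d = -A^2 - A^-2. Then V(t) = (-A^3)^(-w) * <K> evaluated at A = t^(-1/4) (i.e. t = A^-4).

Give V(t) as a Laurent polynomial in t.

Reading the diagram top to bottom ('/'-over between positions i,i+1 = s_i, '\'-over = s_i^-1): braid word = s2^-1 s2 s1^-1 s1^-1 s2 s1^-1 s2 s1^-1 s1^-1 s1^-1 s2^-1 s2 s3^-1.
The presented braid s2^-1 s2 s1^-1 s1^-1 s2 s1^-1 s2 s1^-1 s1^-1 s1^-1 s2^-1 s2 s3^-1 on 4 strands reduces by inverse Markov moves (closure unchanged at each step):
  Destabilize: the word has the form β·s3^-1 where s3^-1 occurs only as the final letter (β ∈ B_3); drop it and the last strand → 3 strands.
  Deconjugate: the word is γ·β·γ⁻¹ with γ = s2^-1 s2 (prefix) and γ⁻¹ = s2^-1 s2 (suffix); strip both.
Reduced to β = s1^-1 s1^-1 s2 s1^-1 s2 s1^-1 s1^-1 s1^-1 on 3 strands, 8 crossings.
Compute on β:
Braid: s1^-1 s1^-1 s2 s1^-1 s2 s1^-1 s1^-1 s1^-1 on 3 strands, 8 crossings.
Writhe w = (#positive) - (#negative) = 2 - 6 = -4.
State-sum expansion of <K>. There are 2^8 = 256 states.
Smooth each crossing (0=||, 1=⌣⌢); contribution A^(Σ sign_k(1-2s_k)) * d^(L-1).
Tabulate the states by total A-exponent and number of loops L (A-exp: L × count):
  A^8: L=7 ×1
  A^6: L=6 ×8
  A^4: L=5 ×28
  A^2: L=4 ×55, L=6 ×1
  A^0: L=3 ×65, L=5 ×5
  A^-2: L=2 ×46, L=4 ×10
  A^-4: L=1 ×17, L=3 ×11
  A^-6: L=2 ×8
  A^-8: L=3 ×1
Each group contributes A^e * Σ count * d^(L-1):
Powers of d = -A^2 - A^-2: d^2 = A^4 + 2 + A^-4; d^3 = -A^6 - 3*A^2 - 3*A^-2 - A^-6; d^4 = A^8 + 4*A^4 + 6 + 4*A^-4 + A^-8; d^5 = -A^10 - 5*A^6 - 10*A^2 - 10*A^-2 - 5*A^-6 - A^-10; d^6 = A^12 + 6*A^8 + 15*A^4 + 20 + 15*A^-4 + 6*A^-8 + A^-12.
  A^8 * (d^6) = A^20 + 6*A^16 + 15*A^12 + 20*A^8 + 15*A^4 + 6 + A^-4
  A^6 * (8*d^5) = -8*A^16 - 40*A^12 - 80*A^8 - 80*A^4 - 40 - 8*A^-4
  A^4 * (28*d^4) = 28*A^12 + 112*A^8 + 168*A^4 + 112 + 28*A^-4
  A^2 * (55*d^3 + d^5) = -A^12 - 60*A^8 - 175*A^4 - 175 - 60*A^-4 - A^-8
  A^0 * (65*d^2 + 5*d^4) = 5*A^8 + 85*A^4 + 160 + 85*A^-4 + 5*A^-8
  A^-2 * (46*d + 10*d^3) = -10*A^4 - 76 - 76*A^-4 - 10*A^-8
  A^-4 * (17 + 11*d^2) = 11 + 39*A^-4 + 11*A^-8
  A^-6 * (8*d) = -8*A^-4 - 8*A^-8
  A^-8 * (d^2) = A^-4 + 2*A^-8 + A^-12
Summing the groups: <K> = A^20 - 2*A^16 + 2*A^12 - 3*A^8 + 3*A^4 - 2 + 2*A^-4 - A^-8 + A^-12
Normalise by the writhe: (-A^3)^(-w) = (-A^3)^(4) = A^12, so f(A) = A^12 * <K> = A^32 - 2*A^28 + 2*A^24 - 3*A^20 + 3*A^16 - 2*A^12 + 2*A^8 - A^4 + 1.
Substitute A = t^(-1/4), i.e. A^e → t^(-e/4): V(t) = 1 - t^-1 + 2*t^-2 - 2*t^-3 + 3*t^-4 - 3*t^-5 + 2*t^-6 - 2*t^-7 + t^-8

Answer: 1 - t^-1 + 2*t^-2 - 2*t^-3 + 3*t^-4 - 3*t^-5 + 2*t^-6 - 2*t^-7 + t^-8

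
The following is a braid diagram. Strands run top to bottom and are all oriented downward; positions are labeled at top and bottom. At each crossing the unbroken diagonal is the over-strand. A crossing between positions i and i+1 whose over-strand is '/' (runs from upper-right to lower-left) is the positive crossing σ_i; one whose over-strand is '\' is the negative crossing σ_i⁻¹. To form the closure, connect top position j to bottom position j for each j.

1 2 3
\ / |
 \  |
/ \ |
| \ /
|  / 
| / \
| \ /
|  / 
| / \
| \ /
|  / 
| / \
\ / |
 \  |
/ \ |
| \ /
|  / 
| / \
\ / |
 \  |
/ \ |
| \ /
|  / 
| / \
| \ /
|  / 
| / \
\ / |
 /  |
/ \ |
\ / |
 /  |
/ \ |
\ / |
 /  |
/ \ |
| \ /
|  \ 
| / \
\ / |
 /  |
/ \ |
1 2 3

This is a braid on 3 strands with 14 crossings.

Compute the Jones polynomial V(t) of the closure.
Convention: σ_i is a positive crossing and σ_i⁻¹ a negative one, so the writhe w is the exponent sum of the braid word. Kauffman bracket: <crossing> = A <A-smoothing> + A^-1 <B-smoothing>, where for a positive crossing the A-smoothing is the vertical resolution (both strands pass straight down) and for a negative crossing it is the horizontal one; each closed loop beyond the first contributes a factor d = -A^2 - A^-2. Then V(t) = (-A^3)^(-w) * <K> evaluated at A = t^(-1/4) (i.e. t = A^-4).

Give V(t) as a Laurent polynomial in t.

Reading the diagram top to bottom ('/'-over between positions i,i+1 = s_i, '\'-over = s_i^-1): braid word = s1^-1 s2 s2 s2 s1^-1 s2 s1^-1 s2 s2 s1 s1 s1 s2^-1 s1.
The presented braid s1^-1 s2 s2 s2 s1^-1 s2 s1^-1 s2 s2 s1 s1 s1 s2^-1 s1 on 3 strands reduces by inverse Markov moves (closure unchanged at each step):
  Deconjugate: the word is γ·β·γ⁻¹ with γ = s1^-1 s2 (prefix) and γ⁻¹ = s2^-1 s1 (suffix); strip both.
Reduced to β = s2 s2 s1^-1 s2 s1^-1 s2 s2 s1 s1 s1 on 3 strands, 10 crossings.
Compute on β:
Braid: s2 s2 s1^-1 s2 s1^-1 s2 s2 s1 s1 s1 on 3 strands, 10 crossings.
Writhe w = (#positive) - (#negative) = 8 - 2 = 6.
Computing the Kauffman bracket via state sum. There are 2^10 = 1024 states.
Each crossing splits two ways (0=vertical, 1=horizontal). The state's weight is A^(#A-smoothings - #B-smoothings) * d^(loops - 1).
Tabulate the states by total A-exponent and number of loops L (A-exp: L × count):
  A^10: L=3 ×1
  A^8: L=2 ×7, L=4 ×3
  A^6: L=1 ×14, L=3 ×28, L=5 ×3
  A^4: L=2 ×88, L=4 ×31, L=6 ×1
  A^2: L=1 ×63, L=3 ×133, L=5 ×14
  A^0: L=2 ×159, L=4 ×91, L=6 ×2
  A^-2: L=3 ×180, L=5 ×30
  A^-4: L=4 ×116, L=6 ×4
  A^-6: L=5 ×45
  A^-8: L=6 ×10
  A^-10: L=7 ×1
Each group contributes A^e * Σ count * d^(L-1):
Powers of d = -A^2 - A^-2: d^2 = A^4 + 2 + A^-4; d^3 = -A^6 - 3*A^2 - 3*A^-2 - A^-6; d^4 = A^8 + 4*A^4 + 6 + 4*A^-4 + A^-8; d^5 = -A^10 - 5*A^6 - 10*A^2 - 10*A^-2 - 5*A^-6 - A^-10; d^6 = A^12 + 6*A^8 + 15*A^4 + 20 + 15*A^-4 + 6*A^-8 + A^-12.
  A^10 * (d^2) = A^14 + 2*A^10 + A^6
  A^8 * (7*d + 3*d^3) = -3*A^14 - 16*A^10 - 16*A^6 - 3*A^2
  A^6 * (14 + 28*d^2 + 3*d^4) = 3*A^14 + 40*A^10 + 88*A^6 + 40*A^2 + 3*A^-2
  A^4 * (88*d + 31*d^3 + d^5) = -A^14 - 36*A^10 - 191*A^6 - 191*A^2 - 36*A^-2 - A^-6
  A^2 * (63 + 133*d^2 + 14*d^4) = 14*A^10 + 189*A^6 + 413*A^2 + 189*A^-2 + 14*A^-6
  A^0 * (159*d + 91*d^3 + 2*d^5) = -2*A^10 - 101*A^6 - 452*A^2 - 452*A^-2 - 101*A^-6 - 2*A^-10
  A^-2 * (180*d^2 + 30*d^4) = 30*A^6 + 300*A^2 + 540*A^-2 + 300*A^-6 + 30*A^-10
  A^-4 * (116*d^3 + 4*d^5) = -4*A^6 - 136*A^2 - 388*A^-2 - 388*A^-6 - 136*A^-10 - 4*A^-14
  A^-6 * (45*d^4) = 45*A^2 + 180*A^-2 + 270*A^-6 + 180*A^-10 + 45*A^-14
  A^-8 * (10*d^5) = -10*A^2 - 50*A^-2 - 100*A^-6 - 100*A^-10 - 50*A^-14 - 10*A^-18
  A^-10 * (d^6) = A^2 + 6*A^-2 + 15*A^-6 + 20*A^-10 + 15*A^-14 + 6*A^-18 + A^-22
Summing the groups: <K> = 2*A^10 - 4*A^6 + 7*A^2 - 8*A^-2 + 9*A^-6 - 8*A^-10 + 6*A^-14 - 4*A^-18 + A^-22
Normalise by the writhe: (-A^3)^(-w) = (-A^3)^(-6) = A^-18, so f(A) = A^-18 * <K> = 2*A^-8 - 4*A^-12 + 7*A^-16 - 8*A^-20 + 9*A^-24 - 8*A^-28 + 6*A^-32 - 4*A^-36 + A^-40.
Substitute A = t^(-1/4), i.e. A^e → t^(-e/4): V(t) = t^10 - 4*t^9 + 6*t^8 - 8*t^7 + 9*t^6 - 8*t^5 + 7*t^4 - 4*t^3 + 2*t^2

Answer: t^10 - 4*t^9 + 6*t^8 - 8*t^7 + 9*t^6 - 8*t^5 + 7*t^4 - 4*t^3 + 2*t^2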